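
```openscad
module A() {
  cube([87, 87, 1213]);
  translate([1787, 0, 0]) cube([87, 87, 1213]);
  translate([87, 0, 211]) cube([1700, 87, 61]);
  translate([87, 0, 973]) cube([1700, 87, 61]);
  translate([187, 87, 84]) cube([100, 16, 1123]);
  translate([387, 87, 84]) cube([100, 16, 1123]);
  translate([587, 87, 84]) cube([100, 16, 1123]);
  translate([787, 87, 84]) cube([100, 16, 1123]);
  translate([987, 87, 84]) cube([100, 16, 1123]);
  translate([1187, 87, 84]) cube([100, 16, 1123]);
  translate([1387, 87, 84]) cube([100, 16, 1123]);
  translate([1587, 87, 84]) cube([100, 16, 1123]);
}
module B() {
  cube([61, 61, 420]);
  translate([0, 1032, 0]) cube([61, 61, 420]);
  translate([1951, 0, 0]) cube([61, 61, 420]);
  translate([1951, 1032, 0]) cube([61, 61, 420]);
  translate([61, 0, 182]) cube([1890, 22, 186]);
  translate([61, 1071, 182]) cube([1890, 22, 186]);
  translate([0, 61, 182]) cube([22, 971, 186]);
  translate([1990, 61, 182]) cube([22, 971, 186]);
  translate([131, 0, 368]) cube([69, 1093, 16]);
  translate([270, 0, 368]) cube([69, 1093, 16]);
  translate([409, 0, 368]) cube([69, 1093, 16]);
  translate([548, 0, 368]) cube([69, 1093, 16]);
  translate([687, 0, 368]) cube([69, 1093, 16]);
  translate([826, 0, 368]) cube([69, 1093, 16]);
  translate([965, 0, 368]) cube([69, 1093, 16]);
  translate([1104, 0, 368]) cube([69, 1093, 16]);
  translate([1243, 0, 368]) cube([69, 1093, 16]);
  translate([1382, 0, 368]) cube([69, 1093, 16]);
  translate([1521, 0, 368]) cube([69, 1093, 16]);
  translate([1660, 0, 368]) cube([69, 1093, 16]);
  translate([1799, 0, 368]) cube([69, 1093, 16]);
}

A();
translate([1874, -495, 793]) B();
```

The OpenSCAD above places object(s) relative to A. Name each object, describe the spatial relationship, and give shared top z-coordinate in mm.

A is a fence section. B is a bed frame. The bed frame is beside the fence section with their tops flush at z = 1213. The shared top z-coordinate is 1213 mm.

Both tops at z = 1213 mm.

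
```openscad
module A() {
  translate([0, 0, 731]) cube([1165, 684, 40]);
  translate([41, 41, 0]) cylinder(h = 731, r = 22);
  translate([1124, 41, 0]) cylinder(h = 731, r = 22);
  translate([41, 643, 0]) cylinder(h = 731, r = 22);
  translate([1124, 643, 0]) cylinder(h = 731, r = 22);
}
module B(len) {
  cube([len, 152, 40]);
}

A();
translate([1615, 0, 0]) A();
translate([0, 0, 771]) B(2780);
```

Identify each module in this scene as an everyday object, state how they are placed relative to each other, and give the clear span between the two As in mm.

Second table starts at x = 1615; first ends at x = 1165; clear span = 1615 − 1165 = 450 mm.

A is a table. B is a beam. A beam spans the tops of two tables. The clear span between the two tables is 450 mm.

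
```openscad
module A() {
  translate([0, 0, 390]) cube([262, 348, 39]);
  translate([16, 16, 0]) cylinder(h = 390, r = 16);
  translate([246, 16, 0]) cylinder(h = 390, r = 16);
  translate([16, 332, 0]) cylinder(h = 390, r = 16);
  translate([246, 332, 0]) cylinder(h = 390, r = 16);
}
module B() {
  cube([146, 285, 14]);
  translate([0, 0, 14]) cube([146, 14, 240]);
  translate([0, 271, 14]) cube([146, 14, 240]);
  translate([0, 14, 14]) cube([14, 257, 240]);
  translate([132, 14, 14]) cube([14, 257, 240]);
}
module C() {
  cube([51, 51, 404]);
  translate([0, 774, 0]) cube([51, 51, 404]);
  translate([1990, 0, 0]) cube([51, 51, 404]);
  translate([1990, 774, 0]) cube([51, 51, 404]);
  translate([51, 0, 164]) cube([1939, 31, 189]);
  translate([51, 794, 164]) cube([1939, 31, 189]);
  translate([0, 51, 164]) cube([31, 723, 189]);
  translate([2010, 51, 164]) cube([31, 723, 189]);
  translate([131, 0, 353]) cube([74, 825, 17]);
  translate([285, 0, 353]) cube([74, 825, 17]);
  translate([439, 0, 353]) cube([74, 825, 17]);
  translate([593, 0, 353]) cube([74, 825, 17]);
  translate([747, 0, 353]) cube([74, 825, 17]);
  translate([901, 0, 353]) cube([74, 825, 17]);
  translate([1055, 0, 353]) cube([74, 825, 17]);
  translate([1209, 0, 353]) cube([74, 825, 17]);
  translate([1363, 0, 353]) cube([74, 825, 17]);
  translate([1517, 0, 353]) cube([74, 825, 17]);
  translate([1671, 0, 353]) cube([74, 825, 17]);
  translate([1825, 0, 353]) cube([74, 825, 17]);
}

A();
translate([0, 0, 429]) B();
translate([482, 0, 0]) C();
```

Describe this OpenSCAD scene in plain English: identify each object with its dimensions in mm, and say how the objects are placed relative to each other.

A is a four-legged stool. The seat is a 262×348×39 mm slab whose top surface is at z = 429 mm; four round legs, each 32 mm in diameter, run from the floor (z = 0) to the underside of the seat, each leg's axis is inset half a diameter from the nearest pair of seat edges (so the leg's bounding box is flush with the corner).

B is an open-topped rectangular box: outside dimensions 146×285×254 mm, with a uniform wall and base thickness of 14 mm. The base is a full 146×285 slab on the floor; four walls sit on top of the base. The front and back walls (the −y and +y sides) span the full width; the two side walls fit between them.

C is a bed frame 2041 mm long (x) by 825 mm wide (y). Four 51×51 mm corner posts, 404 mm tall, at the corners of the footprint. Four rails of 31 mm thickness and 189 mm height run between adjacent posts with their undersides at z = 164 mm, their outer faces flush with the outside of the frame (the two x-running rails run between the posts' inner faces; the two y-running rails run between the posts' inner faces). 12 slats, each 74 mm wide (x) and 17 mm thick, lie across the top of the two x-running rails, running the full 825 mm width of the frame in y; the slats are evenly spaced along x between the inner faces of the end posts with equal gaps (rounded down to the nearest mm) at the −x end and between each pair — any rounding remainder accumulates at the +x end.

The open box is on top of the stool. The bed frame is on the floor beside the stool on its +x side.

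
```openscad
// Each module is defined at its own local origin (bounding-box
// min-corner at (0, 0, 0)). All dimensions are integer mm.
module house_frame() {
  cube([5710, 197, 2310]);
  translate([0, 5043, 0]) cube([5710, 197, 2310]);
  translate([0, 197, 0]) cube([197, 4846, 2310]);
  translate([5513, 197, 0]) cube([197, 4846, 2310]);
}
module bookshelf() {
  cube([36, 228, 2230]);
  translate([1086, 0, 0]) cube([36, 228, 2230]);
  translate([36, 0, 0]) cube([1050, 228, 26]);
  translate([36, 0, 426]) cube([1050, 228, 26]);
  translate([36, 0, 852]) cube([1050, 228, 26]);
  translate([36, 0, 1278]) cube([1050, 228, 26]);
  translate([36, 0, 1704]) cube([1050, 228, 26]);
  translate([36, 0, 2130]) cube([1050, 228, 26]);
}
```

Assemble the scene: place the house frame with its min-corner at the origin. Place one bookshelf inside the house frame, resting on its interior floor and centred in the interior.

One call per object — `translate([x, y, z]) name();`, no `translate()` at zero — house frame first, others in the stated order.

house_frame();
translate([2294, 2506, 0]) bookshelf();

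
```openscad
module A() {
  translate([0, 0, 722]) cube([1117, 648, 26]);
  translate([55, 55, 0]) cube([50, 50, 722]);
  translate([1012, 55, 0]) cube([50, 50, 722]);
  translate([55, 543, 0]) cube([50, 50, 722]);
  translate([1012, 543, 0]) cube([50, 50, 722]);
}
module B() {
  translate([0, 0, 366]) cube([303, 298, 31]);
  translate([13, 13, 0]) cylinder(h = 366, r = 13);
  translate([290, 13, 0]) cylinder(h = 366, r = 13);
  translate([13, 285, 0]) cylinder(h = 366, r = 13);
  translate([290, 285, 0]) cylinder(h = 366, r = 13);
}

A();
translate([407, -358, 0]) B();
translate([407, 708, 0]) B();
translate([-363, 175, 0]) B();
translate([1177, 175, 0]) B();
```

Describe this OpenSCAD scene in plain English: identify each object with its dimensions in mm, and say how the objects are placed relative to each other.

A is a table: top 1117 mm (x) × 648 mm (y), 26 mm thick, upper face at z = 748 mm, on four 50×50 mm square legs, each inset 55 mm from the nearest pair of top edges, running from z = 0 to the bottom of the top.

B is a simple wooden stool: a rectangular seat 303 mm (x) by 298 mm (y), 31 mm thick, top face at z = 397 mm, on four round legs, each 26 mm in diameter. The legs rest on z = 0, each leg's axis is inset half a diameter from the nearest pair of seat edges (so the leg's bounding box is flush with the corner).

Four stools sit around the table at the −y, +y, −x, +x sides.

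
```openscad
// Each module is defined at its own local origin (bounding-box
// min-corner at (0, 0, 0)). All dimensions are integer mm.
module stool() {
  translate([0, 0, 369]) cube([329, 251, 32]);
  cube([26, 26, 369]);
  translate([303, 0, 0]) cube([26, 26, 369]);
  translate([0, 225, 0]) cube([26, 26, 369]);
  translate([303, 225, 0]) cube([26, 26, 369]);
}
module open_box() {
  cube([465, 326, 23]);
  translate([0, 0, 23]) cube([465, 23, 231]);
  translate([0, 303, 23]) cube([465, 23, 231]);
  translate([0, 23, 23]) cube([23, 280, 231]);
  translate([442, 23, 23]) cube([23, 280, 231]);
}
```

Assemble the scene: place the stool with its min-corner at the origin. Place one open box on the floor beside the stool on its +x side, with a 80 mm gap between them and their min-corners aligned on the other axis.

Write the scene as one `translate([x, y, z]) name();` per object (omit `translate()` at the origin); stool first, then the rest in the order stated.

stool();
translate([409, 0, 0]) open_box();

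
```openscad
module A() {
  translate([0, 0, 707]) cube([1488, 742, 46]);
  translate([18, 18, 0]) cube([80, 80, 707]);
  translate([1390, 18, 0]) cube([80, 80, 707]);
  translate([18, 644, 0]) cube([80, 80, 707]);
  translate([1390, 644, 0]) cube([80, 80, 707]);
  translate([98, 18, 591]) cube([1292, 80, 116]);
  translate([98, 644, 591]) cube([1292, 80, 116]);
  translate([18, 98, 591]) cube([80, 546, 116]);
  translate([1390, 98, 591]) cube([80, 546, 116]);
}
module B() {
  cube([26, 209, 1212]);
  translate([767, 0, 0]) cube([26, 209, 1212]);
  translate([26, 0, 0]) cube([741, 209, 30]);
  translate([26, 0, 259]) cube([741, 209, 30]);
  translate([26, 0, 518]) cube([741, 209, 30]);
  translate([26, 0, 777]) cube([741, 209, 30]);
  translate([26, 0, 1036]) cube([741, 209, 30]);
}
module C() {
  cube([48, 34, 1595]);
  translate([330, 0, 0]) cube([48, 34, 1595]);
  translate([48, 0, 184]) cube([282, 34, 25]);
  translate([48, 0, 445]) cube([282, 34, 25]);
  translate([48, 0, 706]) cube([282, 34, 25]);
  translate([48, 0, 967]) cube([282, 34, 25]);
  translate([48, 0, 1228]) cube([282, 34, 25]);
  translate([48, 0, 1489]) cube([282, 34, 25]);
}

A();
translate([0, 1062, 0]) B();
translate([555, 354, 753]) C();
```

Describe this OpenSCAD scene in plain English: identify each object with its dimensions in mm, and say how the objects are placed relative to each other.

A is a table: top 1488 mm (x) × 742 mm (y), 46 mm thick, upper face at z = 753 mm, on four 80×80 mm square legs, each inset 18 mm from the nearest pair of top edges, running from z = 0 to the bottom of the top. Four apron rails, 80 mm thick and 116 mm tall, run between adjacent legs with their top edges flush with the underside of the top and their outer faces flush with the legs' outer faces.

B is a bookshelf 793 mm wide overall, 209 mm deep and 1212 mm tall. The two sides are 26 mm thick vertical panels. 5 horizontal shelves of 30 mm thickness span between the inner faces of the sides; the lowest shelf sits on the floor and shelves are stacked with a clear vertical gap of 229 mm between each pair.

C is a wooden ladder with two side rails of 48×34 mm section and 1595 mm height, set 378 mm apart overall. Between them run 6 rectangular rungs (34 mm deep, 25 mm thick), front faces flush with the rails' −y face. The bottom of the first rung is 184 mm above the floor and each subsequent rung is 261 mm higher than the one below.

The bookshelf is on the floor beside the table on its +y side. The ladder is on top of the table, centred.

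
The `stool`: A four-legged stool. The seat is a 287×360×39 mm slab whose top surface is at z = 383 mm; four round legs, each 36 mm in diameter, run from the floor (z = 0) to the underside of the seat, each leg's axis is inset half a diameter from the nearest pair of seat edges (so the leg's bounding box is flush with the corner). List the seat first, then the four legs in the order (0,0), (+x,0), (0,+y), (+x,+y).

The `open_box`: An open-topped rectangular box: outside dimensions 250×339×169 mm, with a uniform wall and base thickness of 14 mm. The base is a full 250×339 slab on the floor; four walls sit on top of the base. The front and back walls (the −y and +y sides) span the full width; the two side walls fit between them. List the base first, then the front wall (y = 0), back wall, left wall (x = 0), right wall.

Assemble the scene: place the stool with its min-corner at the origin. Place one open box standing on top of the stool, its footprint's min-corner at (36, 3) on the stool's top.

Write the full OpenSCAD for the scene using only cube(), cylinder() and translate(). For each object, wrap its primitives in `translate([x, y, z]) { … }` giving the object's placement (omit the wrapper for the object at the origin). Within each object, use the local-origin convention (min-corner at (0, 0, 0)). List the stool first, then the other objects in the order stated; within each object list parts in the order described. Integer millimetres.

translate([0, 0, 344]) cube([287, 360, 39]);
translate([18, 18, 0]) cylinder(h = 344, r = 18);
translate([269, 18, 0]) cylinder(h = 344, r = 18);
translate([18, 342, 0]) cylinder(h = 344, r = 18);
translate([269, 342, 0]) cylinder(h = 344, r = 18);
translate([36, 3, 383]) {
  cube([250, 339, 14]);
  translate([0, 0, 14]) cube([250, 14, 155]);
  translate([0, 325, 14]) cube([250, 14, 155]);
  translate([0, 14, 14]) cube([14, 311, 155]);
  translate([236, 14, 14]) cube([14, 311, 155]);
}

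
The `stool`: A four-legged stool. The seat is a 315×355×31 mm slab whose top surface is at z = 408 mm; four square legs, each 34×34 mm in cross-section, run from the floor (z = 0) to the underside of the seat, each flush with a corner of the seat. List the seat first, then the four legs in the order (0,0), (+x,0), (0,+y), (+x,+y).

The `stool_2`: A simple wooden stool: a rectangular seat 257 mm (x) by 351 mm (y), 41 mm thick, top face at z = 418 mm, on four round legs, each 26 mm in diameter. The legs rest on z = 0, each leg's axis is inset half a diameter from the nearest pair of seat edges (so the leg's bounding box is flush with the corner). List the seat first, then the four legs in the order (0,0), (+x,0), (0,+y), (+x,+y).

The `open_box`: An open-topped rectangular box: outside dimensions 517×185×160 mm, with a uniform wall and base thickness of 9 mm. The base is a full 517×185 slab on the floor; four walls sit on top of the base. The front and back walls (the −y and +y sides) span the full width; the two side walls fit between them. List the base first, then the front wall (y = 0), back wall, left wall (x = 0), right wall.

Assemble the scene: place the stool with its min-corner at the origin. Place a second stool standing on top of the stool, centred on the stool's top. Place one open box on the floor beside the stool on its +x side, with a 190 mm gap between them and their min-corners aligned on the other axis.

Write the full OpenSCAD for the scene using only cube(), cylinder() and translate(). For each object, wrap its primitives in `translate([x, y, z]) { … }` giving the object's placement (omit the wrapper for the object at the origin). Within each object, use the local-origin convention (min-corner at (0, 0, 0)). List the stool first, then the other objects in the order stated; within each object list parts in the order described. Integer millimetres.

translate([0, 0, 377]) cube([315, 355, 31]);
cube([34, 34, 377]);
translate([281, 0, 0]) cube([34, 34, 377]);
translate([0, 321, 0]) cube([34, 34, 377]);
translate([281, 321, 0]) cube([34, 34, 377]);
translate([29, 2, 408]) {
  translate([0, 0, 377]) cube([257, 351, 41]);
  translate([13, 13, 0]) cylinder(h = 377, r = 13);
  translate([244, 13, 0]) cylinder(h = 377, r = 13);
  translate([13, 338, 0]) cylinder(h = 377, r = 13);
  translate([244, 338, 0]) cylinder(h = 377, r = 13);
}
translate([505, 0, 0]) {
  cube([517, 185, 9]);
  translate([0, 0, 9]) cube([517, 9, 151]);
  translate([0, 176, 9]) cube([517, 9, 151]);
  translate([0, 9, 9]) cube([9, 167, 151]);
  translate([508, 9, 9]) cube([9, 167, 151]);
}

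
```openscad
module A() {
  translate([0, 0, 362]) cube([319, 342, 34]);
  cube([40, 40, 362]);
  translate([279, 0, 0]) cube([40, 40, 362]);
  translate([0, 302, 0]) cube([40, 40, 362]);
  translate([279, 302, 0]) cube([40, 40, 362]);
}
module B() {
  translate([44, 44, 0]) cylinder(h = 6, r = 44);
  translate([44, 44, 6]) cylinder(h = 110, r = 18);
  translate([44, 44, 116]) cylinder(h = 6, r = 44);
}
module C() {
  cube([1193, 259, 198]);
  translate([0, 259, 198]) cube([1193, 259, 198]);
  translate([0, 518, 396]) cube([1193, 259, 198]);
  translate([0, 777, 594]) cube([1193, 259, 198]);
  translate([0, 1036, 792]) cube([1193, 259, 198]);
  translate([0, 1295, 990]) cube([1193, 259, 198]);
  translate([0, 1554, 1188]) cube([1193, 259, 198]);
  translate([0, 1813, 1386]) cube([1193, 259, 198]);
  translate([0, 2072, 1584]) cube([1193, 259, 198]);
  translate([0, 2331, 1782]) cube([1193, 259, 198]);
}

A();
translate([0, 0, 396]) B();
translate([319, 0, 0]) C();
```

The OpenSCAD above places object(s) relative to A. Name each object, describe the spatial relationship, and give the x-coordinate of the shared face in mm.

The stool's +x face and the staircase's −x face are both at x = 319 mm.

A is a stool. B is a spool. C is a staircase. The spool is on top of the stool. The staircase is against the stool's +x side, with their −y faces flush. The x-coordinate of the shared face is 319 mm.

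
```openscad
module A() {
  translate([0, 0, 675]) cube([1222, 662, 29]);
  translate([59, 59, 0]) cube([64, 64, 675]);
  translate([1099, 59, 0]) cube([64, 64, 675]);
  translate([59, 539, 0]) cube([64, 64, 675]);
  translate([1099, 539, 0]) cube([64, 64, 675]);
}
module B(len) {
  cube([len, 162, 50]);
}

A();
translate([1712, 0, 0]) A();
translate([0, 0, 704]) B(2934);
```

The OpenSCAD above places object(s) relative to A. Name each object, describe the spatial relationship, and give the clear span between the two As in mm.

Second table starts at x = 1712; first ends at x = 1222; clear span = 1712 − 1222 = 490 mm.

A is a table. B is a beam. A beam spans the tops of two tables. The clear span between the two tables is 490 mm.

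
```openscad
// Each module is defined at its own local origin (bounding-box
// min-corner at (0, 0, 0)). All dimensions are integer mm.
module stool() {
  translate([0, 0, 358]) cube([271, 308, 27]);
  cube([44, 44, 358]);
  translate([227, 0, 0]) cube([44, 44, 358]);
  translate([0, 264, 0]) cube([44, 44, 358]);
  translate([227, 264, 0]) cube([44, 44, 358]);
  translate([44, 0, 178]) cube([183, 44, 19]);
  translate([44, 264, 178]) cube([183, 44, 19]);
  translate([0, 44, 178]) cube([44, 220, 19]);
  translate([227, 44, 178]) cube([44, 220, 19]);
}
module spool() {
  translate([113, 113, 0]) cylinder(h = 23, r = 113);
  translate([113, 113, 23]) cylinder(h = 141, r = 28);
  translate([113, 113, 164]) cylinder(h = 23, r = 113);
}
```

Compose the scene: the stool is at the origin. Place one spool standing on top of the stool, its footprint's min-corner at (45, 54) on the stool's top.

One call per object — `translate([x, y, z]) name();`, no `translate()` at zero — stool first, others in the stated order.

stool();
translate([45, 54, 385]) spool();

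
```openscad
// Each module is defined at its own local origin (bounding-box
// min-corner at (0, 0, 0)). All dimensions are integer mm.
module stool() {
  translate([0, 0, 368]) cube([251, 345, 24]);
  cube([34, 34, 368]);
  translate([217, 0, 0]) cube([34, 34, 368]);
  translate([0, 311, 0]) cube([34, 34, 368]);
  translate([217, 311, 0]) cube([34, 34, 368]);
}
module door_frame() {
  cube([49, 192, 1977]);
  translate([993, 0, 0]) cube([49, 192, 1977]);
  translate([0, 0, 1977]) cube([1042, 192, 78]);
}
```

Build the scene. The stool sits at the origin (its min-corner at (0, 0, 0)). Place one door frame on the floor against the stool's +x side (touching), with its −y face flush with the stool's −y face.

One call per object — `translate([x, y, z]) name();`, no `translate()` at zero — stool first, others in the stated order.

stool();
translate([251, 0, 0]) door_frame();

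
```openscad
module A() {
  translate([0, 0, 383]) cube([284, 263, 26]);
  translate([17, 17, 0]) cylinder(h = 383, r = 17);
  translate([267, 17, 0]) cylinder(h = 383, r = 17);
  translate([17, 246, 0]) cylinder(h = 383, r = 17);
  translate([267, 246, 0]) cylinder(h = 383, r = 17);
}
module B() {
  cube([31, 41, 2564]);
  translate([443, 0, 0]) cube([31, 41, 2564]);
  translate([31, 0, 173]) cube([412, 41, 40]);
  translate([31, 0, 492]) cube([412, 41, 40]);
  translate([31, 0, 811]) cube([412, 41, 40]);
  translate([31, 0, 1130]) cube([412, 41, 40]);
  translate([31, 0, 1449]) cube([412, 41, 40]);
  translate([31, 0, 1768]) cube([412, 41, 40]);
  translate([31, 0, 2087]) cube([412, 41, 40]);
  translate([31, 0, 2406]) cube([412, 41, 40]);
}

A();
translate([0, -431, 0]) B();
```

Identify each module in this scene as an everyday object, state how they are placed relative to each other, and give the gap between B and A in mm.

The ladder's nearest face is 390 mm from the stool's −y face.

A is a stool. B is a ladder. The ladder is on the floor beside the stool on its −y side. The gap between the ladder and the stool is 390 mm.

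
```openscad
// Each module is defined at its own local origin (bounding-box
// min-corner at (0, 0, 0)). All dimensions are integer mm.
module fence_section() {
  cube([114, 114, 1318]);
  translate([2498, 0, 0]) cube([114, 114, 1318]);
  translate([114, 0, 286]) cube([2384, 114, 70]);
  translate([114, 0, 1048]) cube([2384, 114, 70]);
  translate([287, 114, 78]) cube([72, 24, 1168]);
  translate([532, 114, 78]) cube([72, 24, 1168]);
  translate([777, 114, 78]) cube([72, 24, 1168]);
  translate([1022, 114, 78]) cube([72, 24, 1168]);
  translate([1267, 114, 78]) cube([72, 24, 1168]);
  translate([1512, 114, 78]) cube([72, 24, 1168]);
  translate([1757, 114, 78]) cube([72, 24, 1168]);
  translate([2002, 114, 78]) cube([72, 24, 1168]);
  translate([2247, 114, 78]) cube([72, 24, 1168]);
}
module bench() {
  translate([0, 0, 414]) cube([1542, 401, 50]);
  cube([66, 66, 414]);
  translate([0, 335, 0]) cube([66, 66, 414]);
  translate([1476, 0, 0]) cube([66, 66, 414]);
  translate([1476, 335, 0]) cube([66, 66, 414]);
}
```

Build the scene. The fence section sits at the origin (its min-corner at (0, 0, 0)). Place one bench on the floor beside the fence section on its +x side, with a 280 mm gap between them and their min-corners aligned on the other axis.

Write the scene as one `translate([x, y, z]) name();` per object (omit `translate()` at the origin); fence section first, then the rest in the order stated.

fence_section();
translate([2892, 0, 0]) bench();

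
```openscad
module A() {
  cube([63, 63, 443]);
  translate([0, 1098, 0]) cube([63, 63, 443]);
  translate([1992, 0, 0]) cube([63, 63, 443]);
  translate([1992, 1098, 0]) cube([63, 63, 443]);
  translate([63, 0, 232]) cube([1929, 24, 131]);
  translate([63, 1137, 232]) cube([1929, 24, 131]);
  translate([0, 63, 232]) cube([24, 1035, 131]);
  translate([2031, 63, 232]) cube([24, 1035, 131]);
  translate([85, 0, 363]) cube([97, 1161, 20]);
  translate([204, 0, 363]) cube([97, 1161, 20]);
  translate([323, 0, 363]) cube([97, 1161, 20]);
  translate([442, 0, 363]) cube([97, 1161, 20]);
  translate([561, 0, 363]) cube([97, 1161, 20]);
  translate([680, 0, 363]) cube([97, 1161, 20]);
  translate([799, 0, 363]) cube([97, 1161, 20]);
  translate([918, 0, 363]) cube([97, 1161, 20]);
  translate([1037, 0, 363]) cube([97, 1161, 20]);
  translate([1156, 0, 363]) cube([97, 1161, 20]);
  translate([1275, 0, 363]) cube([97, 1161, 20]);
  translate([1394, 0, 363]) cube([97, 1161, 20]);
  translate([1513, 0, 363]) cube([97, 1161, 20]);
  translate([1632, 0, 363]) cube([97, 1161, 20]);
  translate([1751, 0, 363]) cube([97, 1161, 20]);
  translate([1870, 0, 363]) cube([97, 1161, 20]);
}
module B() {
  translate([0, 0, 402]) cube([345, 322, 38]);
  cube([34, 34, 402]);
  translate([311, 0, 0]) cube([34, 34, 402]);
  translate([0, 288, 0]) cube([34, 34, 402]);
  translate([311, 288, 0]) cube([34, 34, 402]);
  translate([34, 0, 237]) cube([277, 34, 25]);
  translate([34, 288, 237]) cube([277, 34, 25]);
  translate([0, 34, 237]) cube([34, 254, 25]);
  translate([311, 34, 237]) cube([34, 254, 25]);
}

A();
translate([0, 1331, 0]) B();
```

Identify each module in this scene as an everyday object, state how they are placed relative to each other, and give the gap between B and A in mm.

The stool's nearest face is 170 mm from the bed frame's +y face.

A is a bed frame. B is a stool. The stool is on the floor beside the bed frame on its +y side. The gap between the stool and the bed frame is 170 mm.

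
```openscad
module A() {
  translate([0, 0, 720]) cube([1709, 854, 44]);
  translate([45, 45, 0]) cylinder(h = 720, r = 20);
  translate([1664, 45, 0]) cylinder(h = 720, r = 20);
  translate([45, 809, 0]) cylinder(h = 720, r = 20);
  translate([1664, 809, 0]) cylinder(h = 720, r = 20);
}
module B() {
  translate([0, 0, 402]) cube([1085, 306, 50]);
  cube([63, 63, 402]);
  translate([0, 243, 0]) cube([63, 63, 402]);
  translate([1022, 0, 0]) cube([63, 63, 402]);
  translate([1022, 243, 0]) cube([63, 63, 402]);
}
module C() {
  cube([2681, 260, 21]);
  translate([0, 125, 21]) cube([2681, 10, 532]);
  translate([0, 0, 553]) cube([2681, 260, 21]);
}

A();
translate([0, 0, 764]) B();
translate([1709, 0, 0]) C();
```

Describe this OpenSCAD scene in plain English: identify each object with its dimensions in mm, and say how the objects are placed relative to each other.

A is a table: top 1709 mm (x) × 854 mm (y), 44 mm thick, upper face at z = 764 mm, on four round legs of 40 mm diameter, each leg's bounding box inset 25 mm from the nearest pair of top edges, running from z = 0 to the bottom of the top.

B is a bench: a 1085×306 mm seat slab, 50 mm thick, top at z = 452 mm, on four 63×63 mm square legs flush with the seat corners and standing on z = 0.

C is an I-beam lying along x, 2681 mm long. Overall section height 574 mm. Two flanges 260 mm wide (y) and 21 mm thick, one on the floor and one at the top; a web 10 mm thick runs between them, centred on the flange width.

The bench is on top of the table. The I-beam is against the table's +x side, with their −y faces flush.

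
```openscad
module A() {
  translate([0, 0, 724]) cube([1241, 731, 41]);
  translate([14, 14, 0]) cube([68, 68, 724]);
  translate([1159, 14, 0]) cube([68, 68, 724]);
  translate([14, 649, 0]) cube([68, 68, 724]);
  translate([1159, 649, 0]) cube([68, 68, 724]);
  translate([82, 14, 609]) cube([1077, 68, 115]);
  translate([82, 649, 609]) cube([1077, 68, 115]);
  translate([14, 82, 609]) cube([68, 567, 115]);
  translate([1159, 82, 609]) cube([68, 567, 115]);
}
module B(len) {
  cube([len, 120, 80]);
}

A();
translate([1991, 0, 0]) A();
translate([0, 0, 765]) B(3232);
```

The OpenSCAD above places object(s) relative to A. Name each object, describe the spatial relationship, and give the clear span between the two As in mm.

A is a table. B is a beam. A beam spans the tops of two tables. The clear span between the two tables is 750 mm.

Second table starts at x = 1991; first ends at x = 1241; clear span = 1991 − 1241 = 750 mm.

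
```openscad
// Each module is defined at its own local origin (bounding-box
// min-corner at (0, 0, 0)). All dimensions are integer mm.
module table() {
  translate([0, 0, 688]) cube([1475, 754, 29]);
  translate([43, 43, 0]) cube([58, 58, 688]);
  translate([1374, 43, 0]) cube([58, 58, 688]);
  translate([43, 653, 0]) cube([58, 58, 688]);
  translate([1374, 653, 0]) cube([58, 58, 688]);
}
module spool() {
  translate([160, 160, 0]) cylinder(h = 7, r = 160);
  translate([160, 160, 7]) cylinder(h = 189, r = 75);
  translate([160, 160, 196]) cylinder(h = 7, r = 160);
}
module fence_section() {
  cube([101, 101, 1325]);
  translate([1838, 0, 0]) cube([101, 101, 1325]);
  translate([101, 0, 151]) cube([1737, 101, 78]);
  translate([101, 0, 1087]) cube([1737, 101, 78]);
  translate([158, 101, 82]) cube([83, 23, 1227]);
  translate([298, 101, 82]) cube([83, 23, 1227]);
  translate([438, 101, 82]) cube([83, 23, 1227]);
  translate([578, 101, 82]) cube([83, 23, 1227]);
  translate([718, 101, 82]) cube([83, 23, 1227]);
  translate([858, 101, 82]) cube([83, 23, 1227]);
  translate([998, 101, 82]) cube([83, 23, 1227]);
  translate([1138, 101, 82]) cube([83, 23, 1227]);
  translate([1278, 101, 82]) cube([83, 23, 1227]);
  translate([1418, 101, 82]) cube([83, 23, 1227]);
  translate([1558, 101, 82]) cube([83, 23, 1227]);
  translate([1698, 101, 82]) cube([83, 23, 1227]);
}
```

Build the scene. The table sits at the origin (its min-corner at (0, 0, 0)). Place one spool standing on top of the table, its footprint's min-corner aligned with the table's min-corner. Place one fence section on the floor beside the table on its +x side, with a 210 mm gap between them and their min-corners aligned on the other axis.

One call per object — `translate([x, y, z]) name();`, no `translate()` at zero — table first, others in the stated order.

table();
translate([0, 0, 717]) spool();
translate([1685, 0, 0]) fence_section();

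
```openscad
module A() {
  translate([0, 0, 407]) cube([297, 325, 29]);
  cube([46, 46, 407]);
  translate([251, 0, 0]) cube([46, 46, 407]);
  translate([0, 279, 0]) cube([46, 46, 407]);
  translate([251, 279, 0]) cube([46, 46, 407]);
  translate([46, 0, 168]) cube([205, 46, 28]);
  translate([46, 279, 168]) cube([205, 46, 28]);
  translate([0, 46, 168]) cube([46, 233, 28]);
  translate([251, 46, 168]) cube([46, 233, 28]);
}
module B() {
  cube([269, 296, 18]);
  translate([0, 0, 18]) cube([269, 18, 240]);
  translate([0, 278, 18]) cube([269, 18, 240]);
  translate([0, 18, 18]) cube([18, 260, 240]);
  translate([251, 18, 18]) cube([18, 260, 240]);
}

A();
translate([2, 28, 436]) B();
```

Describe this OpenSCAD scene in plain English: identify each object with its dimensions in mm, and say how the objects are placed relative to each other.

A is a four-legged stool. The seat is 297×325 mm, 29 mm thick, top at z = 436 mm. It stands on four square legs, each 46×46 mm in cross-section, from z = 0 to the seat underside, each flush with a corner of the seat. Four stretchers, 46 mm wide and 28 mm tall, connect adjacent legs with their undersides at z = 168 mm, each running between the inner faces of the legs it joins and aligned with the legs' outer faces on the other axis.

B is an open-topped rectangular box: outside dimensions 269×296×258 mm, with a uniform wall and base thickness of 18 mm. The base is a full 269×296 slab on the floor; four walls sit on top of the base. The front and back walls (the −y and +y sides) span the full width; the two side walls fit between them.

The open box is on top of the stool.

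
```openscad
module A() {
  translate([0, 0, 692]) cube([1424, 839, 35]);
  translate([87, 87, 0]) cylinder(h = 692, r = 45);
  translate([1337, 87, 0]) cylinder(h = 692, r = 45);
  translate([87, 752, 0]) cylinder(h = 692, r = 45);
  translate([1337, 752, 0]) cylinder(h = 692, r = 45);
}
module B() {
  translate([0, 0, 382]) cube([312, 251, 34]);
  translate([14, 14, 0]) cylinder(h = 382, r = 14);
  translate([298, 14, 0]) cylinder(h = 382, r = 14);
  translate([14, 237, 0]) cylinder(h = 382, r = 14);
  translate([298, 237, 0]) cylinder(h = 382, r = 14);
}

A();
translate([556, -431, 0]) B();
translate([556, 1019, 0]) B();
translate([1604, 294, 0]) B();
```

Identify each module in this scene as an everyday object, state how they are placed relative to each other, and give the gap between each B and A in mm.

A is a table. B is a stool. Three stools sit around the table at the −y, +y, +x sides. The gap between each stool and the table is 180 mm.

Each stool's nearest face is 180 mm from the table's bounding box.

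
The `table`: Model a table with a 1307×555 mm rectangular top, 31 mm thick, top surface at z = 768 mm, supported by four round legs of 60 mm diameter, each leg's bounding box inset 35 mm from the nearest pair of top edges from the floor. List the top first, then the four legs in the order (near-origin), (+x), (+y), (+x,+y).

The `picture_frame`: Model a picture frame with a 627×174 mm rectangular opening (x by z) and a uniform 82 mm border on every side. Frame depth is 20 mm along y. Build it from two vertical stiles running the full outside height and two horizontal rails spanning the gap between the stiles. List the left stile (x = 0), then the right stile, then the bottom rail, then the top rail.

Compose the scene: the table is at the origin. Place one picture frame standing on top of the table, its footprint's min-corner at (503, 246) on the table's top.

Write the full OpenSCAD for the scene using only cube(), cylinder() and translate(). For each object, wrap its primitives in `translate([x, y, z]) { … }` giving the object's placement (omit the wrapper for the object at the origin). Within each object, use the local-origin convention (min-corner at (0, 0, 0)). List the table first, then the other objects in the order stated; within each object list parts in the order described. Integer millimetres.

translate([0, 0, 737]) cube([1307, 555, 31]);
translate([65, 65, 0]) cylinder(h = 737, r = 30);
translate([1242, 65, 0]) cylinder(h = 737, r = 30);
translate([65, 490, 0]) cylinder(h = 737, r = 30);
translate([1242, 490, 0]) cylinder(h = 737, r = 30);
translate([503, 246, 768]) {
  cube([82, 20, 338]);
  translate([709, 0, 0]) cube([82, 20, 338]);
  translate([82, 0, 0]) cube([627, 20, 82]);
  translate([82, 0, 256]) cube([627, 20, 82]);
}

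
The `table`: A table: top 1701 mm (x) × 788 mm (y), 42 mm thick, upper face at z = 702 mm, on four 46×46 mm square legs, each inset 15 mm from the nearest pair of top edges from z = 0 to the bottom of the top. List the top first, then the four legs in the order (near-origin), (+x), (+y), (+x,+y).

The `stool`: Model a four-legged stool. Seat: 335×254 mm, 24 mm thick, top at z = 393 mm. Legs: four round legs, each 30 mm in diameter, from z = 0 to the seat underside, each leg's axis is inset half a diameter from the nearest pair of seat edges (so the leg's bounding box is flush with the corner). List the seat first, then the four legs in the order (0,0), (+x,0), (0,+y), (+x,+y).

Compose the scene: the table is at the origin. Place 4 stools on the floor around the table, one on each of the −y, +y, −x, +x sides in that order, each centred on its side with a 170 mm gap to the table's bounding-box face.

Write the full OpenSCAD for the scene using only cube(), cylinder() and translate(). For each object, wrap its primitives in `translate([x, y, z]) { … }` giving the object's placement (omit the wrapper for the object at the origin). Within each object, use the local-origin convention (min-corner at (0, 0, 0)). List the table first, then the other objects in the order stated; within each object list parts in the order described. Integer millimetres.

translate([0, 0, 660]) cube([1701, 788, 42]);
translate([15, 15, 0]) cube([46, 46, 660]);
translate([1640, 15, 0]) cube([46, 46, 660]);
translate([15, 727, 0]) cube([46, 46, 660]);
translate([1640, 727, 0]) cube([46, 46, 660]);
translate([683, -424, 0]) {
  translate([0, 0, 369]) cube([335, 254, 24]);
  translate([15, 15, 0]) cylinder(h = 369, r = 15);
  translate([320, 15, 0]) cylinder(h = 369, r = 15);
  translate([15, 239, 0]) cylinder(h = 369, r = 15);
  translate([320, 239, 0]) cylinder(h = 369, r = 15);
}
translate([683, 958, 0]) {
  translate([0, 0, 369]) cube([335, 254, 24]);
  translate([15, 15, 0]) cylinder(h = 369, r = 15);
  translate([320, 15, 0]) cylinder(h = 369, r = 15);
  translate([15, 239, 0]) cylinder(h = 369, r = 15);
  translate([320, 239, 0]) cylinder(h = 369, r = 15);
}
translate([-505, 267, 0]) {
  translate([0, 0, 369]) cube([335, 254, 24]);
  translate([15, 15, 0]) cylinder(h = 369, r = 15);
  translate([320, 15, 0]) cylinder(h = 369, r = 15);
  translate([15, 239, 0]) cylinder(h = 369, r = 15);
  translate([320, 239, 0]) cylinder(h = 369, r = 15);
}
translate([1871, 267, 0]) {
  translate([0, 0, 369]) cube([335, 254, 24]);
  translate([15, 15, 0]) cylinder(h = 369, r = 15);
  translate([320, 15, 0]) cylinder(h = 369, r = 15);
  translate([15, 239, 0]) cylinder(h = 369, r = 15);
  translate([320, 239, 0]) cylinder(h = 369, r = 15);
}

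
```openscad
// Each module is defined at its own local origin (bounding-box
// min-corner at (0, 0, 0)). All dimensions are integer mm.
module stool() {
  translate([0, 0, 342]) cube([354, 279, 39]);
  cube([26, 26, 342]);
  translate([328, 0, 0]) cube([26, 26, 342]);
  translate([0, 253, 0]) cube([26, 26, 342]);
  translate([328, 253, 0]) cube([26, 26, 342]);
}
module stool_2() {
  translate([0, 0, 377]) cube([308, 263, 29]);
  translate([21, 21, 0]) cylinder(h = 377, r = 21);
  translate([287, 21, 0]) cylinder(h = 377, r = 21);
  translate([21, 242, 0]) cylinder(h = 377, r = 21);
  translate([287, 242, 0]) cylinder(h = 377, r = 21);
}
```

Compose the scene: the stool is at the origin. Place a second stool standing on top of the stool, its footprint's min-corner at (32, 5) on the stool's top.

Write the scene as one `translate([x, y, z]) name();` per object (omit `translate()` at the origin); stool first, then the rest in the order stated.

stool();
translate([32, 5, 381]) stool_2();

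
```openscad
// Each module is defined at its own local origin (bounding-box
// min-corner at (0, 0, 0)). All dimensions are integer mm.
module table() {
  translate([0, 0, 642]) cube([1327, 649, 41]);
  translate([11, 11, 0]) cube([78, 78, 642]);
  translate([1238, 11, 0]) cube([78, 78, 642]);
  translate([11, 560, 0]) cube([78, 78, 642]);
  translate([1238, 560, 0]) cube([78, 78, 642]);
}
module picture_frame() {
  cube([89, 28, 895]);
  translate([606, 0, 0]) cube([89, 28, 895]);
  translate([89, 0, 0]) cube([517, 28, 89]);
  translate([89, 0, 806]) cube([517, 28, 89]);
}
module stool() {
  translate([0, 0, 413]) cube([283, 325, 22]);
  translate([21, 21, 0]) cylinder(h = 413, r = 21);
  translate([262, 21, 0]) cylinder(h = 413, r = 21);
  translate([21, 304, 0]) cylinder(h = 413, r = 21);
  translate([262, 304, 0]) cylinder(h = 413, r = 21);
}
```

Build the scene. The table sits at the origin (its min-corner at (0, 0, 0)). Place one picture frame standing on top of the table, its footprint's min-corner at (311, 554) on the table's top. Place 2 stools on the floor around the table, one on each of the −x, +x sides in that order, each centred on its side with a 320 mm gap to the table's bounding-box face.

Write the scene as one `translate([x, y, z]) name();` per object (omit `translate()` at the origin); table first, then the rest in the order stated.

table();
translate([311, 554, 683]) picture_frame();
translate([-603, 162, 0]) stool();
translate([1647, 162, 0]) stool();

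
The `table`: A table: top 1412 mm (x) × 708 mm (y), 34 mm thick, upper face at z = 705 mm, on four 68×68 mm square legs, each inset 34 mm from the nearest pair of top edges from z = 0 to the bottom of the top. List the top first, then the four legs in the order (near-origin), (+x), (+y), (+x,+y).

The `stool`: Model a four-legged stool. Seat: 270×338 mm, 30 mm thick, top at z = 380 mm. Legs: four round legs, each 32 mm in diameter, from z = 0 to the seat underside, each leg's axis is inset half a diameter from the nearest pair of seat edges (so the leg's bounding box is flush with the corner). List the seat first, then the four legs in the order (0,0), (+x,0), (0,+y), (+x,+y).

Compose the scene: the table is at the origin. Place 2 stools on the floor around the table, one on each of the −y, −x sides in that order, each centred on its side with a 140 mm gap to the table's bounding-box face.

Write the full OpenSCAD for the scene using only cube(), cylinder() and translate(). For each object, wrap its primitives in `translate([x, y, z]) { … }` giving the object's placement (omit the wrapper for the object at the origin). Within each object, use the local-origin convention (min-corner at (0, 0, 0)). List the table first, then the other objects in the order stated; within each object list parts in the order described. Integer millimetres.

translate([0, 0, 671]) cube([1412, 708, 34]);
translate([34, 34, 0]) cube([68, 68, 671]);
translate([1310, 34, 0]) cube([68, 68, 671]);
translate([34, 606, 0]) cube([68, 68, 671]);
translate([1310, 606, 0]) cube([68, 68, 671]);
translate([571, -478, 0]) {
  translate([0, 0, 350]) cube([270, 338, 30]);
  translate([16, 16, 0]) cylinder(h = 350, r = 16);
  translate([254, 16, 0]) cylinder(h = 350, r = 16);
  translate([16, 322, 0]) cylinder(h = 350, r = 16);
  translate([254, 322, 0]) cylinder(h = 350, r = 16);
}
translate([-410, 185, 0]) {
  translate([0, 0, 350]) cube([270, 338, 30]);
  translate([16, 16, 0]) cylinder(h = 350, r = 16);
  translate([254, 16, 0]) cylinder(h = 350, r = 16);
  translate([16, 322, 0]) cylinder(h = 350, r = 16);
  translate([254, 322, 0]) cylinder(h = 350, r = 16);
}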